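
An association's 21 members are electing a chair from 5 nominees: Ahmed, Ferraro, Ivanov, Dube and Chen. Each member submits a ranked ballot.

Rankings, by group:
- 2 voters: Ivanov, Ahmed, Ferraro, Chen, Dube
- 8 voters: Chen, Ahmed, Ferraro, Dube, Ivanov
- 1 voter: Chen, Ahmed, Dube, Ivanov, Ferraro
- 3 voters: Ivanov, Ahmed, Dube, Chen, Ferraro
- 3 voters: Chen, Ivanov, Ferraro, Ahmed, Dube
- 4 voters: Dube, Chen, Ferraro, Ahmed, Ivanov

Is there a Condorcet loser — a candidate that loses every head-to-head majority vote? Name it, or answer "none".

Pairwise majorities:
Ahmed vs Ferraro: Ahmed wins 14–7.
Ahmed vs Ivanov: Ahmed preferred on 8+1+4 = 13 ballots; Ahmed wins 13–8.
Ahmed vs Dube: Ahmed wins 17–4.
Ahmed vs Chen: Ahmed preferred on 2+3 = 5 ballots; Chen wins 16–5.
Ferraro vs Ivanov: 12 to 9, Ferraro.
Ferraro vs Dube: Ferraro, 13–8.
Ferraro vs Chen: Chen wins 19–2.
Ivanov vs Dube: Dube wins 13–8.
Ivanov vs Chen: 5 to 16, Chen.
Dube vs Chen: Chen wins 14–7.
Ivanov loses to every other candidate — it is the Condorcet loser.

Ivanov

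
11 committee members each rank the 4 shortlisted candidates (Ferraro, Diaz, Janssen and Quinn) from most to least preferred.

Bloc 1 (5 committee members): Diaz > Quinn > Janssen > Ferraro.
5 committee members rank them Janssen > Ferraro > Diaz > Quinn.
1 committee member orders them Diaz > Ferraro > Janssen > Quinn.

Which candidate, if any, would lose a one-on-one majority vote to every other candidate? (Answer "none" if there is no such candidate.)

Head-to-head results (11 committee members):
Ferraro vs Diaz: Diaz, 6–5.
Ferraro vs Janssen: Janssen, 10–1.
Ferraro vs Quinn: Ferraro is ranked higher on 5+1 = 6 ballots, Quinn on 5. Ferraro wins 6–5.
Diaz vs Janssen: Diaz wins 6–5.
Diaz vs Quinn: 5+5+1 = 11 for Diaz, 0 for Quinn — Diaz by 11–0.
Janssen vs Quinn: 5+1 = 6 for Janssen, 5 for Quinn — Janssen by 6–5.
Only Quinn has no wins; Quinn is the Condorcet loser.

Quinn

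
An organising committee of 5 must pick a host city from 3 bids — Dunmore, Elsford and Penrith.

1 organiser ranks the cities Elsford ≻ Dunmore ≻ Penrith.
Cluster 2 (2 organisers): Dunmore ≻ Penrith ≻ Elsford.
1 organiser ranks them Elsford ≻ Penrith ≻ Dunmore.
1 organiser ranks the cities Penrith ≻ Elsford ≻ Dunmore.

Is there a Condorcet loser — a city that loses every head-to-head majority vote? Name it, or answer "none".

Head-to-head results (5 organisers):
Dunmore vs Elsford: Elsford, 3–2.
Dunmore vs Penrith: Dunmore, 3–2.
Elsford vs Penrith: Penrith, 3–2.
Each city has at least one pairwise win (Dunmore beats Penrith; Elsford beats Dunmore; Penrith beats Elsford) — no Condorcet loser.

none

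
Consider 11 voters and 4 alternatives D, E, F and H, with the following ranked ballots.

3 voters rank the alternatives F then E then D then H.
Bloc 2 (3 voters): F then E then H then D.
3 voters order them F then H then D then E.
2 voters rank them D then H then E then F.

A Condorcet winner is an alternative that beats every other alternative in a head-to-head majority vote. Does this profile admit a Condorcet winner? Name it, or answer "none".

F

Check each pair by majority over 11 ballots:
D–E: E 6–5.
D vs F: F wins 9–2.
D vs H: H, 6–5.
E vs F: F, 9–2.
E vs H: E wins 6–5.
F–H: F 9–2.
F wins every pairwise contest, so F is the Condorcet winner.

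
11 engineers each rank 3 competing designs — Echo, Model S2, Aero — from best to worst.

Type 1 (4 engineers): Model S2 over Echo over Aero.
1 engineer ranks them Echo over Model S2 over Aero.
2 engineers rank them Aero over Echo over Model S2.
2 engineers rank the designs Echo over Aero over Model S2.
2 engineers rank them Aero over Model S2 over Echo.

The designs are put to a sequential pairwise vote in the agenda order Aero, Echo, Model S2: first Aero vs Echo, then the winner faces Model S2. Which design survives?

Model S2

Round 1: Aero vs Echo — 4–7, Echo advances.
Round 2: Echo vs Model S2 — 5–6, Model S2 advances.
The agenda winner is Model S2.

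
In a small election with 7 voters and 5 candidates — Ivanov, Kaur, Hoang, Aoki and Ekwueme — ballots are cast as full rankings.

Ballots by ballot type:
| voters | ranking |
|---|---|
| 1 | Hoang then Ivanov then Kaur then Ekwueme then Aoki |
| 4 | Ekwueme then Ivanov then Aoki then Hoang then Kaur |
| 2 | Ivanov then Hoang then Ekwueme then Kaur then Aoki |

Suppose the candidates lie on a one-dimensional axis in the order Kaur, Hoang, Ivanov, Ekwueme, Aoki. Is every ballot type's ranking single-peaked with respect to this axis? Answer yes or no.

yes

Axis positions: Kaur=1, Hoang=2, Ivanov=3, Ekwueme=4, Aoki=5.
Ballot type 1 (peak Hoang at position 2): ranking walks positions 2-3-1-4-5, expanding outward from the peak — single-peaked.
Ballot type 2 (peak Ekwueme at position 4): ranking walks positions 4-3-5-2-1, expanding outward from the peak — single-peaked.
Ballot type 3 (peak Ivanov at position 3): ranking walks positions 3-2-4-1-5, expanding outward from the peak — single-peaked.
Every ranking is single-peaked on this axis.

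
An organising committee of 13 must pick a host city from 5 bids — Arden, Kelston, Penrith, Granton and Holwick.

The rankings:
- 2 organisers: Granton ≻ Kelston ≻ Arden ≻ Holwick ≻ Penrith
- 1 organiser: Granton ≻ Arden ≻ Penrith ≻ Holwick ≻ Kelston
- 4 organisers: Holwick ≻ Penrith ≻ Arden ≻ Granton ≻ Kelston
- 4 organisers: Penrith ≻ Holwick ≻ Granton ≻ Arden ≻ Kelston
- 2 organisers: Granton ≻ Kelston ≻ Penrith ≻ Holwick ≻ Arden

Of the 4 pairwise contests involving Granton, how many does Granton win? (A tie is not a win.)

Granton against each rival (13 organisers):
Granton vs Arden: Granton is ranked higher on 2+1+4+2 = 9 ballots, Arden on 4. Granton wins 9–4.
Granton vs Kelston: Granton is ranked higher on 2+1+4+4+2 = 13 ballots, Kelston on 0. Granton wins 13–0.
Granton–Penrith: Penrith 8–5.
Granton vs Holwick: 5 to 8, Holwick.
Granton beats Arden, Kelston; loses to Penrith, Holwick — 2 pairwise wins.

2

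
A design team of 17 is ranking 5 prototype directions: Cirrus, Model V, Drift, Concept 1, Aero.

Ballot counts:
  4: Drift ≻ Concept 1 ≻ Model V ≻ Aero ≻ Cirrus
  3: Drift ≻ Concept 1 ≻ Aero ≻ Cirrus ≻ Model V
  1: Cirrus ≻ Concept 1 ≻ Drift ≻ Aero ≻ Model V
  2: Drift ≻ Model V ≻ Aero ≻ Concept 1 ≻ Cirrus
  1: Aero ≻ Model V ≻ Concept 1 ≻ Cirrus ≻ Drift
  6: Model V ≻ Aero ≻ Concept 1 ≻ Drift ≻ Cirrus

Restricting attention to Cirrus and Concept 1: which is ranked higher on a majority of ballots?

Concept 1

Ballots ranking Cirrus above Concept 1: 1.
Ballots ranking Concept 1 above Cirrus: 17 − 1 = 16.
Concept 1 wins the head-to-head 16–1.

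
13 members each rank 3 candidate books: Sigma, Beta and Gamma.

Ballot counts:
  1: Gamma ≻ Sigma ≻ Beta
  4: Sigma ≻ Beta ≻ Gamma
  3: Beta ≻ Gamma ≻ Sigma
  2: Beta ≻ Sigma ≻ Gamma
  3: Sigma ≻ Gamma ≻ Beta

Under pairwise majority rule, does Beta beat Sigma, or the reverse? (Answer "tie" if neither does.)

Ballots ranking Beta above Sigma: 3 + 2 = 5.
Ballots ranking Sigma above Beta: 13 − 5 = 8.
Sigma wins the head-to-head 8–5.

Sigma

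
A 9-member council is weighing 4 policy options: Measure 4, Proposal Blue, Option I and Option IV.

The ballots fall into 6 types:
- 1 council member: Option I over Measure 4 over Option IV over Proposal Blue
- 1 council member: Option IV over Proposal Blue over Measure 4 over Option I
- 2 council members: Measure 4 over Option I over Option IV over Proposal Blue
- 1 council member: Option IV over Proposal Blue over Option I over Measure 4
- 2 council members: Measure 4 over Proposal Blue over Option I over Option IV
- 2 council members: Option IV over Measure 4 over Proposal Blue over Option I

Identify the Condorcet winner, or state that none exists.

Pairwise majorities:
Measure 4 vs Proposal Blue: 1+2+2+2 = 7 for Measure 4, 2 for Proposal Blue — Measure 4 by 7–2.
Measure 4 vs Option I: Measure 4 preferred on 1+2+2+2 = 7 ballots; Measure 4 wins 7–2.
Measure 4 vs Option IV: Measure 4 preferred on 1+2+2 = 5 ballots; Measure 4 wins 5–4.
Proposal Blue vs Option I: Proposal Blue preferred on 1+1+2+2 = 6 ballots; Proposal Blue wins 6–3.
Proposal Blue vs Option IV: 2 for Proposal Blue, 7 for Option IV — Option IV by 7–2.
Option I vs Option IV: 1+2+2 = 5 for Option I, 4 for Option IV — Option I by 5–4.
Measure 4 beats each of Proposal Blue, Option I, Option IV — Measure 4 is the Condorcet winner.

Measure 4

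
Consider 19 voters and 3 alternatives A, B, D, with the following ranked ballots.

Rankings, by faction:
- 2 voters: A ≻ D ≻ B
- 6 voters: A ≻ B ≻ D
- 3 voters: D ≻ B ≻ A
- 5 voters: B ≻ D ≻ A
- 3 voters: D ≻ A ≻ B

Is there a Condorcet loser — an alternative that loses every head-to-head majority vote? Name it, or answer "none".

none

Head-to-head results (19 voters):
A vs B: A is ranked higher on 2+6+3 = 11 ballots, B on 8. A wins 11–8.
A vs D: A is ranked higher on 2+6 = 8 ballots, D on 11. D wins 11–8.
B vs D: B, 11–8.
Every alternative wins at least one matchup (A beats B; B beats D; D beats A), so there is no Condorcet loser.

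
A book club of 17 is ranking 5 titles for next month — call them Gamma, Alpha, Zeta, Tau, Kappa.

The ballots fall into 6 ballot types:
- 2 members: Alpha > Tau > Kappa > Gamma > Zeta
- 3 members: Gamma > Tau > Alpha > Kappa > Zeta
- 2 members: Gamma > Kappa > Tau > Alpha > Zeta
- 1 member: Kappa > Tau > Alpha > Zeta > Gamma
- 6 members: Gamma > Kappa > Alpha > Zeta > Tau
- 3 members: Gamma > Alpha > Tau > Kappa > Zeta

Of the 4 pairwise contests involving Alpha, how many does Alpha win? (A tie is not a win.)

Alpha against each rival (17 members):
Alpha vs Gamma: 3 to 14, Gamma.
Alpha vs Zeta: 2+3+2+1+6+3 = 17 for Alpha, 0 for Zeta — Alpha by 17–0.
Alpha vs Tau: 2+6+3 = 11 for Alpha, 6 for Tau — Alpha by 11–6.
Alpha–Kappa: Kappa 9–8.
Alpha beats Zeta, Tau; loses to Gamma, Kappa — 2 pairwise wins.

2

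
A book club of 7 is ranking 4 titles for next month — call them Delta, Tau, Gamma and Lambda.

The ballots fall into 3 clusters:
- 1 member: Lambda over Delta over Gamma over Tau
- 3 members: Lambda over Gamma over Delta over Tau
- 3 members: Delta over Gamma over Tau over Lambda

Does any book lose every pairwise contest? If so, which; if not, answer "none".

Tau

Head-to-head results (7 members):
Delta–Tau: Delta 7–0.
Delta vs Gamma: 1+3 = 4 for Delta, 3 for Gamma — Delta by 4–3.
Delta vs Lambda: Lambda, 4–3.
Tau vs Gamma: Gamma wins 7–0.
Tau vs Lambda: Tau is ranked higher on 3 ballots, Lambda on 4. Lambda wins 4–3.
Gamma–Lambda: Lambda 4–3.
Only Tau has no wins; Tau is the Condorcet loser.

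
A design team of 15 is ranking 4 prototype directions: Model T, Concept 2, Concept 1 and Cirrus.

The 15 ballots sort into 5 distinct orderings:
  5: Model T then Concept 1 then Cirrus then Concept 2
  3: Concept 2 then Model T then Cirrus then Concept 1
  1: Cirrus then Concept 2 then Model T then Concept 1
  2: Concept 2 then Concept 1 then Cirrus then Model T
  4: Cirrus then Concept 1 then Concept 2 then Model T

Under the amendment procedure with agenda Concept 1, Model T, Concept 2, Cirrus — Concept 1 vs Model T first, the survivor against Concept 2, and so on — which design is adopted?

Round 1: Concept 1 vs Model T — 6–9, Model T advances.
Round 2: Model T vs Concept 2 — 5–10, Concept 2 advances.
Round 3: Concept 2 vs Cirrus — 5–10, Cirrus advances.
The agenda winner is Cirrus.

Cirrus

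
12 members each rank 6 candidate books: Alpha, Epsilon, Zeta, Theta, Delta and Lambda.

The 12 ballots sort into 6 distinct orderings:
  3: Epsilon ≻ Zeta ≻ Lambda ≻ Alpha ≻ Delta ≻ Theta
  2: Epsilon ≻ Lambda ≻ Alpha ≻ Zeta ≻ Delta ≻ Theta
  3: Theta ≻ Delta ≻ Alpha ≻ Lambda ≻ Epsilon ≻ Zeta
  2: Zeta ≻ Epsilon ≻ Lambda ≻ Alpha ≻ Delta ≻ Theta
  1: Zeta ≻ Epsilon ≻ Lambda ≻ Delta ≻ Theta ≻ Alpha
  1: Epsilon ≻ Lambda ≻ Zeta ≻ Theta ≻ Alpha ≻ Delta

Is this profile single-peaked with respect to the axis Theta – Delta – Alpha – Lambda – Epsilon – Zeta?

no

Axis positions: Theta=1, Delta=2, Alpha=3, Lambda=4, Epsilon=5, Zeta=6.
Group 1 (peak Epsilon at position 5): ranking walks positions 5-6-4-3-2-1, expanding outward from the peak — single-peaked.
Group 2 (peak Epsilon at position 5): ranking walks positions 5-4-3-6-2-1, expanding outward from the peak — single-peaked.
Group 3 (peak Theta at position 1): ranking walks positions 1-2-3-4-5-6, expanding outward from the peak — single-peaked.
Group 4 (peak Zeta at position 6): ranking walks positions 6-5-4-3-2-1, expanding outward from the peak — single-peaked.
Group 5: ranking walks positions 6-5-4-2-1-3; Delta is ranked above Alpha even though Alpha lies between Delta and the peak Zeta on the axis — preferences dip and rise again. Not single-peaked.
Group 6: ranking walks positions 5-4-6-1-3-2; Theta is ranked above Alpha even though Alpha lies between Theta and the peak Epsilon on the axis — preferences dip and rise again. Not single-peaked.
Group 5 violates single-peakedness, so the profile is not single-peaked on this axis.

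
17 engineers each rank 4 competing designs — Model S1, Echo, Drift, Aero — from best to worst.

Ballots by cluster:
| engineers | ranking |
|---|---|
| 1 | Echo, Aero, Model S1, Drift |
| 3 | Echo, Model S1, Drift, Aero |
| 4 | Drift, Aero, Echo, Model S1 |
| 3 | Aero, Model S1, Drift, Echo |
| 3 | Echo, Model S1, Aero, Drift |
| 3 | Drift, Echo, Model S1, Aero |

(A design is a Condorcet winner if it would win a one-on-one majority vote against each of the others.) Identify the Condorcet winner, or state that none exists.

Check each pair by majority over 17 ballots:
Model S1–Echo: Echo 14–3.
Model S1 vs Drift: Model S1, 10–7.
Model S1 vs Aero: Model S1, 9–8.
Echo vs Drift: Drift, 10–7.
Echo vs Aero: Echo wins 10–7.
Drift–Aero: Drift 10–7.
Each design drops at least one matchup (Model S1 loses to Echo; Echo loses to Drift; Drift loses to Model S1; Aero loses to Model S1); the cycle Model S1 → Drift → Echo → Model S1 rules out a Condorcet winner.

none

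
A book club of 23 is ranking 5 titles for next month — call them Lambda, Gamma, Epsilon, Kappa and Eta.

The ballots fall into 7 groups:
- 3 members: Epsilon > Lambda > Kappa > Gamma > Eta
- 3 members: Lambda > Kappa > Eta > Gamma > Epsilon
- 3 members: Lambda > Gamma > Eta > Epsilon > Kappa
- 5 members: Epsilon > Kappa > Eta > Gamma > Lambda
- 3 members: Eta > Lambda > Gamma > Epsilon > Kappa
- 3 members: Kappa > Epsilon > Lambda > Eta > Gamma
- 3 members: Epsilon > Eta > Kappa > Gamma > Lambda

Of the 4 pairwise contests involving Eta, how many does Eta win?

Eta against each rival (23 members):
Eta vs Lambda: Eta is ranked higher on 5+3+3 = 11 ballots, Lambda on 12. Lambda wins 12–11.
Eta vs Gamma: Eta is ranked higher on 3+5+3+3+3 = 17 ballots, Gamma on 6. Eta wins 17–6.
Eta vs Epsilon: 9 to 14, Epsilon.
Eta vs Kappa: Kappa wins 14–9.
Eta beats Gamma; loses to Lambda, Epsilon, Kappa — 1 pairwise win.

1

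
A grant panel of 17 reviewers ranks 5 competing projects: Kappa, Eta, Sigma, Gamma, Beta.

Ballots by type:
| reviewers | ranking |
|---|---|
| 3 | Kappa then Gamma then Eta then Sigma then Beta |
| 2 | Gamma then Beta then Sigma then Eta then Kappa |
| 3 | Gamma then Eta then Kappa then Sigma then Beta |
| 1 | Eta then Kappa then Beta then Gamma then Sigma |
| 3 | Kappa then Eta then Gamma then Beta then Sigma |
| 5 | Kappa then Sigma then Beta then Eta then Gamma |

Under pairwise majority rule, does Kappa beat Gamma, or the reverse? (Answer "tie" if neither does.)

Ballots ranking Kappa above Gamma: 3 + 1 + 3 + 5 = 12.
Ballots ranking Gamma above Kappa: 17 − 12 = 5.
Kappa wins the head-to-head 12–5.

Kappa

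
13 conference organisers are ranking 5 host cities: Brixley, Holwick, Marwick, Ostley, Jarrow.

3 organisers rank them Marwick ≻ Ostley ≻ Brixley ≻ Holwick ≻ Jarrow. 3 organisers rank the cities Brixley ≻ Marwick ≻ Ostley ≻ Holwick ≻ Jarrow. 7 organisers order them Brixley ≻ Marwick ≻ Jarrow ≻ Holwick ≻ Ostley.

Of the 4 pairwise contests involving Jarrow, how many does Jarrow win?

Jarrow against each rival (13 organisers):
Jarrow vs Brixley: 0 for Jarrow, 13 for Brixley — Brixley by 13–0.
Jarrow vs Holwick: 7 to 6, Jarrow.
Jarrow vs Marwick: 0 for Jarrow, 13 for Marwick — Marwick by 13–0.
Jarrow vs Ostley: Jarrow wins 7–6.
Jarrow beats Holwick, Ostley; loses to Brixley, Marwick — 2 pairwise wins.

2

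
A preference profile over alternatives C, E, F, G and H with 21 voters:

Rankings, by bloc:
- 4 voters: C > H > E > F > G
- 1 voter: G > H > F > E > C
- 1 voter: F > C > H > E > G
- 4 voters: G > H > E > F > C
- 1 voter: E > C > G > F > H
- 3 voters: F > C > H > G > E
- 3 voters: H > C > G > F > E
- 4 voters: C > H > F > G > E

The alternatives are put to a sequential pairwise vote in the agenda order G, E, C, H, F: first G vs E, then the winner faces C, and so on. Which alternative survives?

Round 1: G vs E — 15–6, G advances.
Round 2: G vs C — 5–16, C advances.
Round 3: C vs H — 13–8, C advances.
Round 4: C vs F — 12–9, C advances.
The agenda winner is C.

C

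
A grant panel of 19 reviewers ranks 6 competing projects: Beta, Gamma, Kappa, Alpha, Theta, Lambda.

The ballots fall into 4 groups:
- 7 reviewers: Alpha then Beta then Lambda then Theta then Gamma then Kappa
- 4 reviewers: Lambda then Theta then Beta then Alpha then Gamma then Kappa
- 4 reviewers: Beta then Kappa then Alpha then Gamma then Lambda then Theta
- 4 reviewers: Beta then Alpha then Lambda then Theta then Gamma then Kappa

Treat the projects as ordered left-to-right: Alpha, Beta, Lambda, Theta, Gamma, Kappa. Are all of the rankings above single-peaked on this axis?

no

Axis positions: Alpha=1, Beta=2, Lambda=3, Theta=4, Gamma=5, Kappa=6.
Group 1 (peak Alpha at position 1): ranking walks positions 1-2-3-4-5-6, expanding outward from the peak — single-peaked.
Group 2 (peak Lambda at position 3): ranking walks positions 3-4-2-1-5-6, expanding outward from the peak — single-peaked.
Group 3: ranking walks positions 2-6-1-5-3-4; Kappa is ranked above Lambda even though Lambda lies between Kappa and the peak Beta on the axis — preferences dip and rise again. Not single-peaked.
Group 4 (peak Beta at position 2): ranking walks positions 2-1-3-4-5-6, expanding outward from the peak — single-peaked.
Group 3 violates single-peakedness, so the profile is not single-peaked on this axis.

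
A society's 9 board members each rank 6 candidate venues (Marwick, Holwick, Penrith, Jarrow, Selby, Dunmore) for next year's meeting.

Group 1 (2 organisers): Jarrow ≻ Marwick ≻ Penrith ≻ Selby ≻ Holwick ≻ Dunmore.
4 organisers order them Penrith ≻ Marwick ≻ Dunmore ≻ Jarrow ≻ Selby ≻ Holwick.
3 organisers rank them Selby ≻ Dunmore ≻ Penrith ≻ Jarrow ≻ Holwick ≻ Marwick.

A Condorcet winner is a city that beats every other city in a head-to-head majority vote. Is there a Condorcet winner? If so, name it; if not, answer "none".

Penrith

Check each pair by majority over 9 ballots:
Marwick vs Holwick: Marwick wins 6–3.
Marwick vs Penrith: Penrith, 7–2.
Marwick vs Jarrow: Jarrow, 5–4.
Marwick vs Selby: Marwick wins 6–3.
Marwick vs Dunmore: Marwick, 6–3.
Holwick vs Penrith: Penrith, 9–0.
Holwick vs Jarrow: Jarrow, 9–0.
Holwick vs Selby: Selby, 9–0.
Holwick vs Dunmore: Dunmore wins 7–2.
Penrith–Jarrow: Penrith 7–2.
Penrith vs Selby: Penrith, 6–3.
Penrith vs Dunmore: Penrith, 6–3.
Jarrow vs Selby: Jarrow, 6–3.
Jarrow vs Dunmore: Dunmore, 7–2.
Selby vs Dunmore: Selby wins 5–4.
Penrith wins every pairwise contest, so Penrith is the Condorcet winner.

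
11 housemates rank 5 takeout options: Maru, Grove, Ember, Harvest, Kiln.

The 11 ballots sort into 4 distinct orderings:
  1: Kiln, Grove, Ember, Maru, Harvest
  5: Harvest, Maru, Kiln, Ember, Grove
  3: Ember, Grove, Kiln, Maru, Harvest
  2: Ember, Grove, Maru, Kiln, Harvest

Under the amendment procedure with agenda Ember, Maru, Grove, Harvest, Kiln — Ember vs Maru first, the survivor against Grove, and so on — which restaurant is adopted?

Kiln

Round 1: Ember vs Maru — 6–5, Ember advances.
Round 2: Ember vs Grove — 10–1, Ember advances.
Round 3: Ember vs Harvest — 6–5, Ember advances.
Round 4: Ember vs Kiln — 5–6, Kiln advances.
Kiln survives the agenda.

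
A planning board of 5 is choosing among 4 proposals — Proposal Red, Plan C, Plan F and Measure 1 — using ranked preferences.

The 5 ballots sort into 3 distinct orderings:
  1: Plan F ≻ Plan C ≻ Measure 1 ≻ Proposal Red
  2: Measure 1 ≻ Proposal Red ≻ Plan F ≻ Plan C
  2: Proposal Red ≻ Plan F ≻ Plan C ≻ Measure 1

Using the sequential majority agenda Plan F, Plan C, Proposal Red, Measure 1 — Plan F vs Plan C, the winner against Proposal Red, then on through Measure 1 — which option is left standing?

Round 1: Plan F vs Plan C — 5–0, Plan F advances.
Round 2: Plan F vs Proposal Red — 1–4, Proposal Red advances.
Round 3: Proposal Red vs Measure 1 — 2–3, Measure 1 advances.
Measure 1 survives the agenda.

Measure 1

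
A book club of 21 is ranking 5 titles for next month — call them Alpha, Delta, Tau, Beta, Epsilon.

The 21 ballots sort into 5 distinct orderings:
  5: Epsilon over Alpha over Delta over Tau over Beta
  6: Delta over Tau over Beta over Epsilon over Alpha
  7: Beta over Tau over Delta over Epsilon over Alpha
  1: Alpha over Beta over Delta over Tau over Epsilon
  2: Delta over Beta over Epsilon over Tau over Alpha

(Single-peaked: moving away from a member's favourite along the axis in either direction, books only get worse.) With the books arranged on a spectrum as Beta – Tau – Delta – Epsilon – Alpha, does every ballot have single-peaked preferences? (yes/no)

no

Axis positions: Beta=1, Tau=2, Delta=3, Epsilon=4, Alpha=5.
Ballot type 1 (peak Epsilon at position 4): ranking walks positions 4-5-3-2-1, expanding outward from the peak — single-peaked.
Ballot type 2 (peak Delta at position 3): ranking walks positions 3-2-1-4-5, expanding outward from the peak — single-peaked.
Ballot type 3 (peak Beta at position 1): ranking walks positions 1-2-3-4-5, expanding outward from the peak — single-peaked.
Ballot type 4: ranking walks positions 5-1-3-2-4; Beta is ranked above Epsilon even though Epsilon lies between Beta and the peak Alpha on the axis — preferences dip and rise again. Not single-peaked.
Ballot type 5: ranking walks positions 3-1-4-2-5; Beta is ranked above Tau even though Tau lies between Beta and the peak Delta on the axis — preferences dip and rise again. Not single-peaked.
Ballot type 4 violates single-peakedness, so the profile is not single-peaked on this axis.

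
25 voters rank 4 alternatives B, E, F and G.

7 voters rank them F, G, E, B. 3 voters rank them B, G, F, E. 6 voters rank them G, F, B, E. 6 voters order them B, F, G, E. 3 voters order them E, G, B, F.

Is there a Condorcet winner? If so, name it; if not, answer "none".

F

Pairwise majorities:
B vs E: B preferred on 3+6+6 = 15 ballots; B wins 15–10.
B vs F: B preferred on 3+6+3 = 12 ballots; F wins 13–12.
B vs G: B preferred on 3+6 = 9 ballots; G wins 16–9.
E vs F: 3 to 22, F.
E vs G: E is ranked higher on 3 ballots, G on 22. G wins 22–3.
F vs G: F is ranked higher on 7+6 = 13 ballots, G on 12. F wins 13–12.
F defeats every rival head-to-head and is the Condorcet winner.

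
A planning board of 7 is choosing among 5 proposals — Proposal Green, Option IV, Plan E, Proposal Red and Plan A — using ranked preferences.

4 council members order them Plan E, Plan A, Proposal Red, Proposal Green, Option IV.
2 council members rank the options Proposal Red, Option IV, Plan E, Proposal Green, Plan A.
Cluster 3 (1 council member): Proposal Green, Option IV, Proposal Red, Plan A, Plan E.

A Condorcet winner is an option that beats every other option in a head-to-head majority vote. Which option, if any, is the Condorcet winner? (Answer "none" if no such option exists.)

Plan E

Check each pair by majority over 7 ballots:
Proposal Green vs Option IV: Proposal Green wins 5–2.
Proposal Green vs Plan E: Plan E wins 6–1.
Proposal Green vs Proposal Red: 1 for Proposal Green, 6 for Proposal Red — Proposal Red by 6–1.
Proposal Green–Plan A: Plan A 4–3.
Option IV–Plan E: Plan E 4–3.
Option IV vs Proposal Red: Option IV is ranked higher on 1 ballot, Proposal Red on 6. Proposal Red wins 6–1.
Option IV vs Plan A: Plan A, 4–3.
Plan E vs Proposal Red: Plan E is ranked higher on 4 ballots, Proposal Red on 3. Plan E wins 4–3.
Plan E vs Plan A: 4+2 = 6 for Plan E, 1 for Plan A — Plan E by 6–1.
Proposal Red–Plan A: Plan A 4–3.
Plan E wins every pairwise contest, so Plan E is the Condorcet winner.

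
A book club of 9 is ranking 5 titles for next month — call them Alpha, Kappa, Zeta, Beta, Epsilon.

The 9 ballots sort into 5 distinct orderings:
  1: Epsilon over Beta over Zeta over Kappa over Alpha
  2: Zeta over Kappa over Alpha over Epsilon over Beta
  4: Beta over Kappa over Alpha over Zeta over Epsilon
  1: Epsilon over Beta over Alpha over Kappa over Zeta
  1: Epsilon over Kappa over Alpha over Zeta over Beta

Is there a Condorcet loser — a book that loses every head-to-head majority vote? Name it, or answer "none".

Head-to-head results (9 members):
Alpha vs Kappa: Alpha is ranked higher on 1 ballot, Kappa on 8. Kappa wins 8–1.
Alpha vs Zeta: Alpha, 6–3.
Alpha vs Beta: Beta wins 6–3.
Alpha vs Epsilon: Alpha preferred on 2+4 = 6 ballots; Alpha wins 6–3.
Kappa–Zeta: Kappa 6–3.
Kappa vs Beta: Beta wins 6–3.
Kappa vs Epsilon: Kappa preferred on 2+4 = 6 ballots; Kappa wins 6–3.
Zeta vs Beta: 2+1 = 3 for Zeta, 6 for Beta — Beta by 6–3.
Zeta vs Epsilon: Zeta preferred on 2+4 = 6 ballots; Zeta wins 6–3.
Beta–Epsilon: Epsilon 5–4.
Each book has at least one pairwise win (Alpha beats Zeta; Kappa beats Alpha; Zeta beats Epsilon; Beta beats Alpha; Epsilon beats Beta) — no Condorcet loser.

none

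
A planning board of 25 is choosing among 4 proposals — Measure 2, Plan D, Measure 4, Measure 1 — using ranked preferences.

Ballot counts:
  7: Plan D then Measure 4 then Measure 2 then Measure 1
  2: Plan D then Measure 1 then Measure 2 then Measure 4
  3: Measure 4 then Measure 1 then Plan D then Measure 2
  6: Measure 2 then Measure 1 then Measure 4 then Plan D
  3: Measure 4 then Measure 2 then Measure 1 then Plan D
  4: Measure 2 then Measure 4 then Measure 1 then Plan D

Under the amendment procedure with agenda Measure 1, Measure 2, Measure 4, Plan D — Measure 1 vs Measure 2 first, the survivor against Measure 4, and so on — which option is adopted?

Round 1: Measure 1 vs Measure 2 — 5–20, Measure 2 advances.
Round 2: Measure 2 vs Measure 4 — 12–13, Measure 4 advances.
Round 3: Measure 4 vs Plan D — 16–9, Measure 4 advances.
The agenda winner is Measure 4.

Measure 4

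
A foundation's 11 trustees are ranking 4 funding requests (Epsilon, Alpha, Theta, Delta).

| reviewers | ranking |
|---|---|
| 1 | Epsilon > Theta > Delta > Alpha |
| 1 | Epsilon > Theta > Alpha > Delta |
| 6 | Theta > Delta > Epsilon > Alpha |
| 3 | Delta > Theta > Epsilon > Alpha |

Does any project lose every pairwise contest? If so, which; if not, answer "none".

Pairwise majorities:
Epsilon vs Alpha: Epsilon preferred on 1+1+6+3 = 11 ballots; Epsilon wins 11–0.
Epsilon vs Theta: Theta, 9–2.
Epsilon vs Delta: Delta, 9–2.
Alpha vs Theta: 0 to 11, Theta.
Alpha vs Delta: Delta wins 10–1.
Theta vs Delta: Theta preferred on 1+1+6 = 8 ballots; Theta wins 8–3.
Alpha is beaten in every head-to-head and is the Condorcet loser.

Alpha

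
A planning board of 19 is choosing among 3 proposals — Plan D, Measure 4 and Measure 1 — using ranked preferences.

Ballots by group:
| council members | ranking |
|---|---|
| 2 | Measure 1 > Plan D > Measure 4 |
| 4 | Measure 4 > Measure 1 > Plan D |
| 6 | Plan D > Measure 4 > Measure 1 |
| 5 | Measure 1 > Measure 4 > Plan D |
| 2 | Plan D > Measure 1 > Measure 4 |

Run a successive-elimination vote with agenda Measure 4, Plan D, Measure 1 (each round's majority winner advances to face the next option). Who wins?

Round 1: Measure 4 vs Plan D — 9–10, Plan D advances.
Round 2: Plan D vs Measure 1 — 8–11, Measure 1 advances.
Measure 1 survives the agenda.

Measure 1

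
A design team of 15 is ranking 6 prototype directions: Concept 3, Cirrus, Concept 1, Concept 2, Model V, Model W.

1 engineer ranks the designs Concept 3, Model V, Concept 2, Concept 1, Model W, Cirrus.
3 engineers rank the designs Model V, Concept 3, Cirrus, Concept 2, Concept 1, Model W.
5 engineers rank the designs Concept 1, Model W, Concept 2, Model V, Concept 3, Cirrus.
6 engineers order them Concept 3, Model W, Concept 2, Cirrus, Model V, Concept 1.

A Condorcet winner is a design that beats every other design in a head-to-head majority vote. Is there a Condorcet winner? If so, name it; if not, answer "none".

none

Pairwise majorities:
Concept 3–Cirrus: Concept 3 15–0.
Concept 3 vs Concept 1: Concept 3 wins 10–5.
Concept 3–Concept 2: Concept 3 10–5.
Concept 3 vs Model V: Model V, 8–7.
Concept 3 vs Model W: Concept 3 wins 10–5.
Cirrus–Concept 1: Cirrus 9–6.
Cirrus–Concept 2: Concept 2 12–3.
Cirrus vs Model V: Model V, 9–6.
Cirrus vs Model W: Model W, 12–3.
Concept 1 vs Concept 2: Concept 2 wins 10–5.
Concept 1 vs Model V: Model V wins 10–5.
Concept 1 vs Model W: Concept 1, 9–6.
Concept 2 vs Model V: Concept 2, 11–4.
Concept 2 vs Model W: Model W wins 11–4.
Model V–Model W: Model W 11–4.
Each design drops at least one matchup (Concept 3 loses to Model V; Cirrus loses to Concept 3; Concept 1 loses to Concept 3; Concept 2 loses to Concept 3; Model V loses to Concept 2; Model W loses to Concept 3); the cycle Concept 3 > Concept 2 > Model V > Concept 3 rules out a Condorcet winner.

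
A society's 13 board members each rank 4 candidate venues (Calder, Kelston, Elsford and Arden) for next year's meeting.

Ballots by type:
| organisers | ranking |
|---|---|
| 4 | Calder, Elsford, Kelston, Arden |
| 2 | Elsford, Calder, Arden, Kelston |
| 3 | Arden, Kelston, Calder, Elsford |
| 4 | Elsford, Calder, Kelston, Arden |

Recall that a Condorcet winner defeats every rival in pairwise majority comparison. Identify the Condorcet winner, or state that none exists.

Pairwise majorities:
Calder vs Kelston: 10 to 3, Calder.
Calder vs Elsford: Calder preferred on 4+3 = 7 ballots; Calder wins 7–6.
Calder vs Arden: 4+2+4 = 10 for Calder, 3 for Arden — Calder by 10–3.
Kelston vs Elsford: Kelston preferred on 3 ballots; Elsford wins 10–3.
Kelston vs Arden: Kelston preferred on 4+4 = 8 ballots; Kelston wins 8–5.
Elsford vs Arden: Elsford preferred on 4+2+4 = 10 ballots; Elsford wins 10–3.
Calder beats each of Kelston, Elsford, Arden — Calder is the Condorcet winner.

Calder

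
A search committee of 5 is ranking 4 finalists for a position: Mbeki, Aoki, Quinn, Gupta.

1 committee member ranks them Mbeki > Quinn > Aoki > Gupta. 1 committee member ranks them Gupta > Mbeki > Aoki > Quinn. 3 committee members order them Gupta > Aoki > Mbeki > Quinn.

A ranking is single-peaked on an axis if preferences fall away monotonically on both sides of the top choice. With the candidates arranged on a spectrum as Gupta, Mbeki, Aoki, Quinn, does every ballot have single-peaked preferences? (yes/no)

Axis positions: Gupta=1, Mbeki=2, Aoki=3, Quinn=4.
Group 1: ranking walks positions 2-4-3-1; Quinn is ranked above Aoki even though Aoki lies between Quinn and the peak Mbeki on the axis — preferences dip and rise again. Not single-peaked.
Group 2 (peak Gupta at position 1): ranking walks positions 1-2-3-4, expanding outward from the peak — single-peaked.
Group 3: ranking walks positions 1-3-2-4; Aoki is ranked above Mbeki even though Mbeki lies between Aoki and the peak Gupta on the axis — preferences dip and rise again. Not single-peaked.
Group 1 violates single-peakedness, so the profile is not single-peaked on this axis.

no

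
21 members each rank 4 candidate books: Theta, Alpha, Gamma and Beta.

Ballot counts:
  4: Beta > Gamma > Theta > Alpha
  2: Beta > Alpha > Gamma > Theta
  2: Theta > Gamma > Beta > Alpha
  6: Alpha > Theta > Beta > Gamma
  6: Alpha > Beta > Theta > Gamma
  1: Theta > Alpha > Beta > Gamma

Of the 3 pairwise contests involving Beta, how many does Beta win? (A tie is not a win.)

2

Beta against each rival (21 members):
Beta–Theta: Beta 12–9.
Beta–Alpha: Alpha 13–8.
Beta vs Gamma: 19 to 2, Beta.
Beta beats Theta, Gamma; loses to Alpha — 2 pairwise wins.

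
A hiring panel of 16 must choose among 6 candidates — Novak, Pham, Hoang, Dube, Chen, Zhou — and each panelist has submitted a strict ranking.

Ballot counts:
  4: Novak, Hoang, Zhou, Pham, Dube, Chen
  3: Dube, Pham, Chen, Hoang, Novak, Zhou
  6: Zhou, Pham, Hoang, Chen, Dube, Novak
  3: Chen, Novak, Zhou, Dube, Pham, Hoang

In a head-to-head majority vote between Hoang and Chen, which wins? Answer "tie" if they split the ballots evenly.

Hoang

Ballots ranking Hoang above Chen: 4 + 6 = 10.
Ballots ranking Chen above Hoang: 16 − 10 = 6.
Hoang wins the head-to-head 10–6.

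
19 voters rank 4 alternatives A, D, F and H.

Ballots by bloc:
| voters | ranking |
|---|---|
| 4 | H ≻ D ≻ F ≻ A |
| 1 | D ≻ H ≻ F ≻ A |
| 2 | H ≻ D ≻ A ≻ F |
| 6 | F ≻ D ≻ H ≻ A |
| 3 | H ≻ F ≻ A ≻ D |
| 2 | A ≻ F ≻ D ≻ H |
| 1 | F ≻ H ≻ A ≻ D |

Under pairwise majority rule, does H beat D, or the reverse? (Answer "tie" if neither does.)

Ballots ranking H above D: 4 + 2 + 3 + 1 = 10.
Ballots ranking D above H: 19 − 10 = 9.
H wins the head-to-head 10–9.

H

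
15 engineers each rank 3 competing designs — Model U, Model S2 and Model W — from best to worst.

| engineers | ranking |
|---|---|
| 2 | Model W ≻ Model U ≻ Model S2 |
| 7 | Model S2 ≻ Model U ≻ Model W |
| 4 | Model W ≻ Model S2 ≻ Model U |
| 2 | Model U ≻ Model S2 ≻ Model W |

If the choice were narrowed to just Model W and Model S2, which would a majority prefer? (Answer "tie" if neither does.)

Model S2

Ballots ranking Model W above Model S2: 2 + 4 = 6.
Ballots ranking Model S2 above Model W: 15 − 6 = 9.
Model S2 wins the head-to-head 9–6.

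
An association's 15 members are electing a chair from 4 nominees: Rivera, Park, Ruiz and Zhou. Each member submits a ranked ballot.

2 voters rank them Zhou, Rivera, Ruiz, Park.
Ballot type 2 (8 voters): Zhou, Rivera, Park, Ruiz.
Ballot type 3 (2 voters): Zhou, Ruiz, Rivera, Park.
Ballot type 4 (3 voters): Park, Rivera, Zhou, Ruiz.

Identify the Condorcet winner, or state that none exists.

Zhou

Check each pair by majority over 15 ballots:
Rivera vs Park: Rivera, 12–3.
Rivera–Ruiz: Rivera 13–2.
Rivera–Zhou: Zhou 12–3.
Park vs Ruiz: Park, 11–4.
Park vs Zhou: Zhou, 12–3.
Ruiz–Zhou: Zhou 15–0.
Zhou defeats every rival head-to-head and is the Condorcet winner.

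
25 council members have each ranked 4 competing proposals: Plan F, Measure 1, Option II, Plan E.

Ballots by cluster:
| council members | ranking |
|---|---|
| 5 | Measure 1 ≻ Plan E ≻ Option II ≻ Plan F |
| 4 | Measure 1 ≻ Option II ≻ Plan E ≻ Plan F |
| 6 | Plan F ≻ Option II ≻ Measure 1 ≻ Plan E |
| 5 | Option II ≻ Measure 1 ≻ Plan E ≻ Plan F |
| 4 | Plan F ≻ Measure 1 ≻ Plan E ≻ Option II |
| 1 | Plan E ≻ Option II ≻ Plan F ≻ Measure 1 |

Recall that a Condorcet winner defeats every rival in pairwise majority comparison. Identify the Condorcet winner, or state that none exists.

Measure 1

Head-to-head results (25 council members):
Plan F–Measure 1: Measure 1 14–11.
Plan F–Option II: Option II 15–10.
Plan F vs Plan E: Plan E wins 15–10.
Measure 1 vs Option II: Measure 1, 13–12.
Measure 1 vs Plan E: Measure 1 wins 24–1.
Option II vs Plan E: Option II, 15–10.
Measure 1 beats each of Plan F, Option II, Plan E — Measure 1 is the Condorcet winner.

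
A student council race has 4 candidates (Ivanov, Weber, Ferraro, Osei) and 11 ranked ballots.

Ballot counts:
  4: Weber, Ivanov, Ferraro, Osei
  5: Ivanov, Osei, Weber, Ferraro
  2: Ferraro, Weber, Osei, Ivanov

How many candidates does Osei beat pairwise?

0

Osei against each rival (11 voters):
Osei vs Ivanov: Osei preferred on 2 ballots; Ivanov wins 9–2.
Osei–Weber: Weber 6–5.
Osei vs Ferraro: Osei preferred on 5 ballots; Ferraro wins 6–5.
Osei beats no one; loses to Ivanov, Weber, Ferraro — 0 pairwise wins.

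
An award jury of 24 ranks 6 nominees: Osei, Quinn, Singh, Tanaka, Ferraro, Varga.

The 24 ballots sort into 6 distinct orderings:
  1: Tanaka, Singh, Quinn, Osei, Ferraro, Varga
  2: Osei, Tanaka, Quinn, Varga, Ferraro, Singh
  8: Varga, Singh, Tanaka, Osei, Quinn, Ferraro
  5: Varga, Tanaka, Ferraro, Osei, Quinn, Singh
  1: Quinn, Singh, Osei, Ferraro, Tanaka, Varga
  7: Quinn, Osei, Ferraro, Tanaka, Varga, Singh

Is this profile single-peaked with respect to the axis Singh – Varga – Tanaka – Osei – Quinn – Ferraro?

no

Axis positions: Singh=1, Varga=2, Tanaka=3, Osei=4, Quinn=5, Ferraro=6.
Type 1: ranking walks positions 3-1-5-4-6-2; Singh is ranked above Varga even though Varga lies between Singh and the peak Tanaka on the axis — preferences dip and rise again. Not single-peaked.
Type 2 (peak Osei at position 4): ranking walks positions 4-3-5-2-6-1, expanding outward from the peak — single-peaked.
Type 3 (peak Varga at position 2): ranking walks positions 2-1-3-4-5-6, expanding outward from the peak — single-peaked.
Type 4: ranking walks positions 2-3-6-4-5-1; Ferraro is ranked above Osei even though Osei lies between Ferraro and the peak Varga on the axis — preferences dip and rise again. Not single-peaked.
Type 5: ranking walks positions 5-1-4-6-3-2; Singh is ranked above Osei even though Osei lies between Singh and the peak Quinn on the axis — preferences dip and rise again. Not single-peaked.
Type 6 (peak Quinn at position 5): ranking walks positions 5-4-6-3-2-1, expanding outward from the peak — single-peaked.
Type 1 violates single-peakedness, so the profile is not single-peaked on this axis.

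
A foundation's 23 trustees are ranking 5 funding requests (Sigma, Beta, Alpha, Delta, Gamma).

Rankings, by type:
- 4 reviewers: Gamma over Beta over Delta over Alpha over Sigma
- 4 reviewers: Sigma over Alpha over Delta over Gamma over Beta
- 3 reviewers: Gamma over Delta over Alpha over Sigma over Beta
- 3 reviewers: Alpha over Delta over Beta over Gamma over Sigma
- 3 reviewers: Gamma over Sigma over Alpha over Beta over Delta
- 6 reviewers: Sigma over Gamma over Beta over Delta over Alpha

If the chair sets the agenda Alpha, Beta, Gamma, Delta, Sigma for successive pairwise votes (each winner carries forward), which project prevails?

Round 1: Alpha vs Beta — 13–10, Alpha advances.
Round 2: Alpha vs Gamma — 7–16, Gamma advances.
Round 3: Gamma vs Delta — 16–7, Gamma advances.
Round 4: Gamma vs Sigma — 13–10, Gamma advances.
The agenda winner is Gamma.

Gamma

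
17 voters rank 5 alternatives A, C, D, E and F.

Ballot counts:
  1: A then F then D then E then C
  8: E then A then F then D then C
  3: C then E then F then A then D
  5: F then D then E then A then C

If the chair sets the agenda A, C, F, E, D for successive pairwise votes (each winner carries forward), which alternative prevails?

Round 1: A vs C — 14–3, A advances.
Round 2: A vs F — 9–8, A advances.
Round 3: A vs E — 1–16, E advances.
Round 4: E vs D — 11–6, E advances.
The agenda winner is E.

E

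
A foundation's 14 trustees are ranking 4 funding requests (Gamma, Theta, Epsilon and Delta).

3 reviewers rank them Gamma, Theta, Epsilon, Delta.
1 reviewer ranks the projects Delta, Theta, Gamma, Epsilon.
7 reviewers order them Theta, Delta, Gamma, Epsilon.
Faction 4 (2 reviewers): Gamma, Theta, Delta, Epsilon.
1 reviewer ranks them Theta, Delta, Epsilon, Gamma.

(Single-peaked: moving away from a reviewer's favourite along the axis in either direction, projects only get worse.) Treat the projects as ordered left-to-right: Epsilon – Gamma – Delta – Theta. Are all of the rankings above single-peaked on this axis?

Axis positions: Epsilon=1, Gamma=2, Delta=3, Theta=4.
Faction 1: ranking walks positions 2-4-1-3; Theta is ranked above Delta even though Delta lies between Theta and the peak Gamma on the axis — preferences dip and rise again. Not single-peaked.
Faction 2 (peak Delta at position 3): ranking walks positions 3-4-2-1, expanding outward from the peak — single-peaked.
Faction 3 (peak Theta at position 4): ranking walks positions 4-3-2-1, expanding outward from the peak — single-peaked.
Faction 4: ranking walks positions 2-4-3-1; Theta is ranked above Delta even though Delta lies between Theta and the peak Gamma on the axis — preferences dip and rise again. Not single-peaked.
Faction 5: ranking walks positions 4-3-1-2; Epsilon is ranked above Gamma even though Gamma lies between Epsilon and the peak Theta on the axis — preferences dip and rise again. Not single-peaked.
Faction 1 violates single-peakedness, so the profile is not single-peaked on this axis.

no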